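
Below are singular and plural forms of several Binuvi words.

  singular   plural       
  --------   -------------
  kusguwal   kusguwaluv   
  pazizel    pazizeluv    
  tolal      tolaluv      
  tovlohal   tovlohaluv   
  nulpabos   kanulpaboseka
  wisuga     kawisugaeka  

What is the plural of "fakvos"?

kafakvoseka

"fakvos" ends in -s. The one such stem in the data (nulpabos → kanulpaboseka) adds ka- … -eka around the stem, so the same rule applies.
The other pattern: stems ending in -l add -uv.
So fakvos → kafakvoseka.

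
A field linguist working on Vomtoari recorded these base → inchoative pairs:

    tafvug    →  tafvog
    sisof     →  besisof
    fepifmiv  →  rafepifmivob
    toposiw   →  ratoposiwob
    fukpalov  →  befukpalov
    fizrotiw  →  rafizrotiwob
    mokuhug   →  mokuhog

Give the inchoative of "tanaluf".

fepifmiv and fukpalov both end in -v yet inflect differently (rafepifmivob, befukpalov), so the final letter is not what conditions the rule; the last vowel is.
"tanaluf" has last vowel 'u'. The stems whose last vowel is 'u' (tafvug → tafvog, mokuhug → mokuhog) change the last vowel to 'o'.
The other patterns: stems whose last vowel is 'i' add ra- … -ob around the stem; stems whose last vowel is 'o' add the prefix be-.
So tanaluf → tanalof.

tanalof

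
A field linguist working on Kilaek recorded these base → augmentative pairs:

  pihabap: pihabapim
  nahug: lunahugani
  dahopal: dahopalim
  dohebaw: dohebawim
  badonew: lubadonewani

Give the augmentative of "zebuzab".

"zebuzab" has last vowel 'a'. The stems whose last vowel is 'a' (pihabap → pihabapim, dahopal → dahopalim, dohebaw → dohebawim) add -im.
The other pattern: stems whose last vowel is 'e' or 'u' add lu- … -ani around the stem.
So zebuzab → zebuzabim.

zebuzabim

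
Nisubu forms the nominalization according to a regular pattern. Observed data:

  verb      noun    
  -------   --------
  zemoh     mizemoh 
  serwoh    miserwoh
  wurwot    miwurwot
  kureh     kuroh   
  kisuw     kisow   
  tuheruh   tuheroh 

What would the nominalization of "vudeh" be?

vudoh

zemoh and kureh both end in -h yet inflect differently (mizemoh, kuroh), so the final letter is not what conditions the rule; the last vowel is.
"vudeh" has last vowel 'e'. The one such stem in the data (kureh → kuroh) changes the last vowel to 'o' (as do kisuw, tuheruh), so the same rule applies.
So vudeh → vudoh.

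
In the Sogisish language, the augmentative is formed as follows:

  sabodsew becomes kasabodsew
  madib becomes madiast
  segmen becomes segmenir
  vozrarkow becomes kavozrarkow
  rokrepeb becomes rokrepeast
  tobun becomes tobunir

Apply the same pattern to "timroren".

rokrepeb and segmen both have last vowel 'e' yet inflect differently (rokrepeast, segmenir), so the last vowel is not what conditions the rule; the final letter is.
"timroren" ends in -n. The stems ending in -n (segmen → segmenir, tobun → tobunir) add -ir.
So timroren → timrorenir.

timrorenir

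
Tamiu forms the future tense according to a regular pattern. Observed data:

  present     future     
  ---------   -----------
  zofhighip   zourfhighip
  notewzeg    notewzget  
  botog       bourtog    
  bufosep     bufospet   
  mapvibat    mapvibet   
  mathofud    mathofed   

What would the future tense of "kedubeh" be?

notewzeg and botog both end in -g yet inflect differently (notewzget, bourtog), so the final letter is not what conditions the rule; the last vowel is.
"kedubeh" has last vowel 'e'. The stems whose last vowel is 'e' (bufosep → bufospet, notewzeg → notewzget) delete the last vowel and add -et.
So kedubeh → kedubhet.

kedubhet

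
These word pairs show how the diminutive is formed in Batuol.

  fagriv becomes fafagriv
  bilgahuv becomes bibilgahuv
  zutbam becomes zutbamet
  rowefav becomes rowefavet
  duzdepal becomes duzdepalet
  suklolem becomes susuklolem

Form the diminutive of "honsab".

"honsab" has last vowel 'a'. The stems whose last vowel is 'a' (rowefav → rowefavet, duzdepal → duzdepalet, zutbam → zutbamet) add -et.
So honsab → honsabet.

honsabet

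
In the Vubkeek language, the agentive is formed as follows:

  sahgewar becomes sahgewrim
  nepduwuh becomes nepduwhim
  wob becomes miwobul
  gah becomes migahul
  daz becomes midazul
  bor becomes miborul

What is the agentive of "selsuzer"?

"selsuzer" has 3 vowels. The stems with 3 vowels (sahgewar → sahgewrim, nepduwuh → nepduwhim) delete the last vowel and add -im.
The other pattern: stems with 1 vowel add mi- … -ul around the stem.
So selsuzer → selsuzrim.

selsuzrim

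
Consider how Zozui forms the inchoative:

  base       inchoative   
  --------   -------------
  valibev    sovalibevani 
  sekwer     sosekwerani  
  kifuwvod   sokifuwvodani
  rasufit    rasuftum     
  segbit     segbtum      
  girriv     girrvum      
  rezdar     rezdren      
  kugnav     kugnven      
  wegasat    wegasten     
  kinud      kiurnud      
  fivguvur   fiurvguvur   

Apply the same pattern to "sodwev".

sosodwevani

valibev and girriv both end in -v yet inflect differently (sovalibevani, girrvum), so the final letter is not what conditions the rule; the last vowel is.
"sodwev" has last vowel 'e'. The stems whose last vowel is 'e' (valibev → sovalibevani, sekwer → sosekwerani) add so- … -ani around the stem.
The other patterns: stems whose last vowel is 'i' delete the last vowel and add -um; stems whose last vowel is 'a' delete the last vowel and add -en; stems whose last vowel is 'u' insert -ur- after the first vowel.
So sodwev → sosodwevani.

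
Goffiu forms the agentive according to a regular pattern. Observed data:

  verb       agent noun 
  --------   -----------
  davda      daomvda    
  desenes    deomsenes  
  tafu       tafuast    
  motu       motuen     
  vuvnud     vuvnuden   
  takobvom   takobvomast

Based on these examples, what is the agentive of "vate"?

vateen

"vate" begins with v-. The one such stem in the data (vuvnud → vuvnuden) adds -en, so the same rule applies.
The other patterns: stems beginning with t- add -ast; stems beginning with d- insert -om- after the first vowel.
So vate → vateen.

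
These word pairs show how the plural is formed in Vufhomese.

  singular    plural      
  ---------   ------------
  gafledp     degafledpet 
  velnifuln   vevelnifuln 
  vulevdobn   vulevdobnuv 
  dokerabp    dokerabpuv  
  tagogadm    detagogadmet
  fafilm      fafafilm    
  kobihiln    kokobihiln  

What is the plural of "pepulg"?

pepepulg

fafilm and tagogadm both end in -m yet inflect differently (fafafilm, detagogadmet), so the final letter is not what conditions the rule; the second-to-last letter is.
"pepulg" has second-to-last letter 'l'. The stems whose second-to-last letter is 'l' (kobihiln → kokobihiln, fafilm → fafafilm, velnifuln → vevelnifuln) repeat the first consonant+vowel as a prefix.
So pepulg → pepepulg.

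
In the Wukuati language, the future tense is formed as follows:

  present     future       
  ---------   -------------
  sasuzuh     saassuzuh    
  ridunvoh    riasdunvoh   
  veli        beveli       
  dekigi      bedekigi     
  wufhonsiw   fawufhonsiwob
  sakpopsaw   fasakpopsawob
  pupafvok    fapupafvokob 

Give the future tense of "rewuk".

farewukob

veli and wufhonsiw both have last vowel 'i' yet inflect differently (beveli, fawufhonsiwob), so the last vowel is not what conditions the rule; the final letter is.
"rewuk" ends in -k. The one such stem in the data (pupafvok → fapupafvokob) adds fa- … -ob around the stem, so the same rule applies.
The other patterns: stems ending in -h insert -as- after the first vowel; stems ending in -i add the prefix be-.
So rewuk → farewukob.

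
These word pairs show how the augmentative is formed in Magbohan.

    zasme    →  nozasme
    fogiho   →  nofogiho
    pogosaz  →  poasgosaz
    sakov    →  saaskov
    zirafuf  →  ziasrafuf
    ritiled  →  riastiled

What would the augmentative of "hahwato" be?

nohahwato

fogiho and sakov both have last vowel 'o' yet inflect differently (nofogiho, saaskov), so the last vowel is not what conditions the rule; whether the stem ends in a vowel or a consonant is.
"hahwato" ends in a vowel. The stems ending in a vowel (zasme → nozasme, fogiho → nofogiho) add the prefix no-.
So hahwato → nohahwato.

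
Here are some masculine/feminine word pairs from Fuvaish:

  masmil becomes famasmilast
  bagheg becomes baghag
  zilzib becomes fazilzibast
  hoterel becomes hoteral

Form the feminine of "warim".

hoterel and masmil both end in -l yet inflect differently (hoteral, famasmilast), so the final letter is not what conditions the rule; the last vowel is.
"warim" has last vowel 'i'. The stems whose last vowel is 'i' (zilzib → fazilzibast, masmil → famasmilast) add fa- … -ast around the stem.
The other pattern: stems whose last vowel is 'e' change the last vowel to 'a'.
So warim → fawarimast.

fawarimast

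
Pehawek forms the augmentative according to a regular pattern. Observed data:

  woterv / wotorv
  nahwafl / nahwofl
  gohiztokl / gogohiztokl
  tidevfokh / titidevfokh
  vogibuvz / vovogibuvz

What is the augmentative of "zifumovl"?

zizifumovl

"zifumovl" has second-to-last letter 'v'. The one such stem in the data (vogibuvz → vovogibuvz) repeats the first consonant+vowel as a prefix (as do gohiztokl, tidevfokh), so the same rule applies.
The other pattern: stems whose second-to-last letter is 'f' or 'r' change the last vowel to 'o'.
So zifumovl → zizifumovl.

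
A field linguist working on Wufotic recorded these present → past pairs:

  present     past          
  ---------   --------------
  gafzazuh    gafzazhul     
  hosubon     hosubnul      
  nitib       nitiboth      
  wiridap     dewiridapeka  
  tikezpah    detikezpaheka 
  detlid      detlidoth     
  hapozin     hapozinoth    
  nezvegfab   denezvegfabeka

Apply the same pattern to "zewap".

dezewapeka

nitib and nezvegfab both end in -b yet inflect differently (nitiboth, denezvegfabeka), so the final letter is not what conditions the rule; the last vowel is.
"zewap" has last vowel 'a'. The stems whose last vowel is 'a' (tikezpah → detikezpaheka, nezvegfab → denezvegfabeka, wiridap → dewiridapeka) add de- … -eka around the stem.
The other patterns: stems whose last vowel is 'i' add -oth; stems whose last vowel is 'o' or 'u' delete the last vowel and add -ul.
So zewap → dezewapeka.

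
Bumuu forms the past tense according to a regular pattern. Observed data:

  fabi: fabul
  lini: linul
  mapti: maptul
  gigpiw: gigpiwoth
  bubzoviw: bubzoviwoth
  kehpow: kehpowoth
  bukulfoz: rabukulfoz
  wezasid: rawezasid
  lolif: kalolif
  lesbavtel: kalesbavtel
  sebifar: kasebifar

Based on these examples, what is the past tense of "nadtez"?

ranadtez

"nadtez" ends in -z. The one such stem in the data (bukulfoz → rabukulfoz) adds the prefix ra-, so the same rule applies.
The other patterns: stems ending in -i drop the final letter and add -ul; stems ending in -w add -oth; stems ending in -f, -l or -r add the prefix ka-.
So nadtez → ranadtez.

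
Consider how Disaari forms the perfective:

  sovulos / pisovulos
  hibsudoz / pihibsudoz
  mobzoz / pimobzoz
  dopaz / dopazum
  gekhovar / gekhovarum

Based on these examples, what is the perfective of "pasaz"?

hibsudoz and dopaz both end in -z yet inflect differently (pihibsudoz, dopazum), so the final letter is not what conditions the rule; the last vowel is.
"pasaz" has last vowel 'a'. The stems whose last vowel is 'a' (dopaz → dopazum, gekhovar → gekhovarum) add -um.
So pasaz → pasazum.

pasazum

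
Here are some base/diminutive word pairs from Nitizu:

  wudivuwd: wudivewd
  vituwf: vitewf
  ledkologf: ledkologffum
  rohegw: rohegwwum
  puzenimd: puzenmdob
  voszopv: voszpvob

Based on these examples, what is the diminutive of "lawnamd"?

lawnmdob

vituwf and ledkologf both end in -f yet inflect differently (vitewf, ledkologffum), so the final letter is not what conditions the rule; the second-to-last letter is.
"lawnamd" has second-to-last letter 'm'. The one such stem in the data (puzenimd → puzenmdob) deletes the last vowel and adds -ob (as does voszopv), so the same rule applies.
So lawnamd → lawnmdob.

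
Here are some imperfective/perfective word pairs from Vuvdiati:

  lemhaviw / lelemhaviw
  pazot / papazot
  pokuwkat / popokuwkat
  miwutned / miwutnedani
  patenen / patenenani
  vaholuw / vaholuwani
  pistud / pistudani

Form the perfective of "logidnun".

logidnunani

vaholuw and lemhaviw both end in -w yet inflect differently (vaholuwani, lelemhaviw), so the final letter is not what conditions the rule; the last vowel is.
"logidnun" has last vowel 'u'. The stems whose last vowel is 'u' (pistud → pistudani, vaholuw → vaholuwani) add -ani.
The other pattern: stems whose last vowel is 'a', 'i' or 'o' repeat the first consonant+vowel as a prefix.
So logidnun → logidnunani.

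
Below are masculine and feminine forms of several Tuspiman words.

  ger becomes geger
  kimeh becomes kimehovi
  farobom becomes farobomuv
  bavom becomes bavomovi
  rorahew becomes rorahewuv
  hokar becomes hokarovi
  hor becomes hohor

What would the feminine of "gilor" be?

"gilor" has 2 vowels. The stems with 2 vowels (bavom → bavomovi, kimeh → kimehovi, hokar → hokarovi) add -ovi.
So gilor → gilorovi.

gilorovi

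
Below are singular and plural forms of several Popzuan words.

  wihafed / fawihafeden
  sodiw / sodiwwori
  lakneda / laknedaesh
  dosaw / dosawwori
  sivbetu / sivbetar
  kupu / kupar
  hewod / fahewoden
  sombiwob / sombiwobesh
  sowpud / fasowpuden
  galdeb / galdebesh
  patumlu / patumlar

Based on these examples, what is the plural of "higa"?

higaesh

patumlu and sowpud both have last vowel 'u' yet inflect differently (patumlar, fasowpuden), so the last vowel is not what conditions the rule; the final letter is.
"higa" ends in -a. The one such stem in the data (lakneda → laknedaesh) adds -esh, so the same rule applies.
The other patterns: stems ending in -u drop the final letter and add -ar; stems ending in -w double the final consonant and add -ori; stems ending in -d add fa- … -en around the stem.
So higa → higaesh.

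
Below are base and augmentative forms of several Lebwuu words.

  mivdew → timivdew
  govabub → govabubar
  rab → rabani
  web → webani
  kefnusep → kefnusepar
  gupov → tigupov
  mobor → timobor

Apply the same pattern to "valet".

tivalet

web and govabub both end in -b yet inflect differently (webani, govabubar), so the final letter is not what conditions the rule; the number of vowels is.
"valet" has 2 vowels. The stems with 2 vowels (mivdew → timivdew, gupov → tigupov, mobor → timobor) add the prefix ti-.
The other patterns: stems with 1 vowel add -ani; stems with 3 vowels add -ar.
So valet → tivalet.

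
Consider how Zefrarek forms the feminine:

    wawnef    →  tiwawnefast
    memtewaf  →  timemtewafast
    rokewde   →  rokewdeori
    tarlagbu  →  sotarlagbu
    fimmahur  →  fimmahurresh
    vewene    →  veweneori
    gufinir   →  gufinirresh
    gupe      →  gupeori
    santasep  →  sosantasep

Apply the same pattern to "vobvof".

tivobvofast

santasep and wawnef both have last vowel 'e' yet inflect differently (sosantasep, tiwawnefast), so the last vowel is not what conditions the rule; the final letter is.
"vobvof" ends in -f. The stems ending in -f (wawnef → tiwawnefast, memtewaf → timemtewafast) add ti- … -ast around the stem.
The other patterns: stems ending in -p or -u add the prefix so-; stems ending in -e add -ori; stems ending in -r double the final consonant and add -esh.
So vobvof → tivobvofast.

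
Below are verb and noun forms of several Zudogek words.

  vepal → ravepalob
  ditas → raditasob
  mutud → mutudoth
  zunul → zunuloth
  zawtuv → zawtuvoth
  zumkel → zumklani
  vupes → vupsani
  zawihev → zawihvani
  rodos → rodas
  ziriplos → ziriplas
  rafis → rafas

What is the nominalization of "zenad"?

razenadob

vepal and zunul both end in -l yet inflect differently (ravepalob, zunuloth), so the final letter is not what conditions the rule; the last vowel is.
"zenad" has last vowel 'a'. The stems whose last vowel is 'a' (vepal → ravepalob, ditas → raditasob) add ra- … -ob around the stem.
The other patterns: stems whose last vowel is 'u' add -oth; stems whose last vowel is 'e' delete the last vowel and add -ani; stems whose last vowel is 'i' or 'o' change the last vowel to 'a'.
So zenad → razenadob.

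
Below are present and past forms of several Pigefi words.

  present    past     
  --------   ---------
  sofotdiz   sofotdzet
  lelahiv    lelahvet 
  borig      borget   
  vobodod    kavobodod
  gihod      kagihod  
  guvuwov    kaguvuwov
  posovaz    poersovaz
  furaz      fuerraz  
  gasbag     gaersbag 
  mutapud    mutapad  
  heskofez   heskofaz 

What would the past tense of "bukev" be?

lelahiv and guvuwov both end in -v yet inflect differently (lelahvet, kaguvuwov), so the final letter is not what conditions the rule; the last vowel is.
"bukev" has last vowel 'e'. The one such stem in the data (heskofez → heskofaz) changes the last vowel to 'a' (as does mutapud), so the same rule applies.
So bukev → bukav.

bukav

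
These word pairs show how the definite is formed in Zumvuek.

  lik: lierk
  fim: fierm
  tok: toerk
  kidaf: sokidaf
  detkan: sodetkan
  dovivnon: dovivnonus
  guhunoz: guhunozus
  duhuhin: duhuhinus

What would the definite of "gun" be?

guern

detkan and dovivnon both end in -n yet inflect differently (sodetkan, dovivnonus), so the final letter is not what conditions the rule; the number of vowels is.
"gun" has 1 vowel. The stems with 1 vowel (lik → lierk, fim → fierm, tok → toerk) insert -er- after the first vowel.
The other patterns: stems with 2 vowels add the prefix so-; stems with 3 vowels add -us.
So gun → guern.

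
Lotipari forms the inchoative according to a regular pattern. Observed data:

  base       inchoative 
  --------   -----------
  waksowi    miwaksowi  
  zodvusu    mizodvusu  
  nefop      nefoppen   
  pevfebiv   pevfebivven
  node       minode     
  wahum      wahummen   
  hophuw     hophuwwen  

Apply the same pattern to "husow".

husowwen

pevfebiv and waksowi both have last vowel 'i' yet inflect differently (pevfebivven, miwaksowi), so the last vowel is not what conditions the rule; whether the stem ends in a vowel or a consonant is.
"husow" ends in a consonant. The stems ending in a consonant (nefop → nefoppen, pevfebiv → pevfebivven, wahum → wahummen) double the final consonant and add -en.
So husow → husowwen.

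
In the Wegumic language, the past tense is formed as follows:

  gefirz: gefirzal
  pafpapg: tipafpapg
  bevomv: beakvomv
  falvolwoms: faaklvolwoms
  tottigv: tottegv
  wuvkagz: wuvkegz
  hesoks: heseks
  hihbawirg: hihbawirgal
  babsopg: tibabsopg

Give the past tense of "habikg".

habekg

hihbawirg and babsopg both end in -g yet inflect differently (hihbawirgal, tibabsopg), so the final letter is not what conditions the rule; the second-to-last letter is.
"habikg" has second-to-last letter 'k'. The one such stem in the data (hesoks → heseks) changes the last vowel to 'e' (as do tottigv, wuvkagz), so the same rule applies.
So habikg → habekg.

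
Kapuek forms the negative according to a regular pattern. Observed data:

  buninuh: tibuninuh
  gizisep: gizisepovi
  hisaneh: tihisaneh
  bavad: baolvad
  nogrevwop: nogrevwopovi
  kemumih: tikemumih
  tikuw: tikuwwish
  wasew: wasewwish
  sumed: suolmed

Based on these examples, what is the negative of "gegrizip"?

gegrizipovi

wasew and gizisep both have last vowel 'e' yet inflect differently (wasewwish, gizisepovi), so the last vowel is not what conditions the rule; the final letter is.
"gegrizip" ends in -p. The stems ending in -p (gizisep → gizisepovi, nogrevwop → nogrevwopovi) add -ovi.
So gegrizip → gegrizipovi.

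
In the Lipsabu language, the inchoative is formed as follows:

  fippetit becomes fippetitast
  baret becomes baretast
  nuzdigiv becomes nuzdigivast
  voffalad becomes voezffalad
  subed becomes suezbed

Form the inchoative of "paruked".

paezruked

baret and subed both have last vowel 'e' yet inflect differently (baretast, suezbed), so the last vowel is not what conditions the rule; the final letter is.
"paruked" ends in -d. The stems ending in -d (voffalad → voezffalad, subed → suezbed) insert -ez- after the first vowel.
The other pattern: stems ending in -t or -v add -ast.
So paruked → paezruked.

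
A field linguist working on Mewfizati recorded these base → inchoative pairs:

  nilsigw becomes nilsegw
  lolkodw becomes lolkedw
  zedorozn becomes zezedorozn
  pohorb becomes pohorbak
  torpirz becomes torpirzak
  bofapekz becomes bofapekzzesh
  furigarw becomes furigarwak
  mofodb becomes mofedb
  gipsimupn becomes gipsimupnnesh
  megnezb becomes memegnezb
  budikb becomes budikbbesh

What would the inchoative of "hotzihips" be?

hotzihipssesh

megnezb and mofodb both end in -b yet inflect differently (memegnezb, mofedb), so the final letter is not what conditions the rule; the second-to-last letter is.
"hotzihips" has second-to-last letter 'p'. The one such stem in the data (gipsimupn → gipsimupnnesh) doubles the final consonant and adds -esh (as do bofapekz, budikb), so the same rule applies.
The other patterns: stems whose second-to-last letter is 'z' repeat the first consonant+vowel as a prefix; stems whose second-to-last letter is 'd' or 'g' change the last vowel to 'e'; stems whose second-to-last letter is 'r' add -ak.
So hotzihips → hotzihipssesh.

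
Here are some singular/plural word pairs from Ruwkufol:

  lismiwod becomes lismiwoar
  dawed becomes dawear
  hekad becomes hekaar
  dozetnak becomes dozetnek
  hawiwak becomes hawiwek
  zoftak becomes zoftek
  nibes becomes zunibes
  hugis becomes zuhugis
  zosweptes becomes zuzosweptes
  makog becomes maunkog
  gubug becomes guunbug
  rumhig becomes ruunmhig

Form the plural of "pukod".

pukoar

hekad and dozetnak both have last vowel 'a' yet inflect differently (hekaar, dozetnek), so the last vowel is not what conditions the rule; the final letter is.
"pukod" ends in -d. The stems ending in -d (lismiwod → lismiwoar, dawed → dawear, hekad → hekaar) drop the final letter and add -ar.
The other patterns: stems ending in -k change the last vowel to 'e'; stems ending in -s add the prefix zu-; stems ending in -g insert -un- after the first vowel.
So pukod → pukoar.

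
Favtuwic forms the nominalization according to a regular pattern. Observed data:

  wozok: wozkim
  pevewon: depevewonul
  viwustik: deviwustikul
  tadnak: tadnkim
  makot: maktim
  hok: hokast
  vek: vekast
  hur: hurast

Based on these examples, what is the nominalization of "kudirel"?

dekudirelul

vek and wozok both end in -k yet inflect differently (vekast, wozkim), so the final letter is not what conditions the rule; the number of vowels is.
"kudirel" has 3 vowels. The stems with 3 vowels (pevewon → depevewonul, viwustik → deviwustikul) add de- … -ul around the stem.
So kudirel → dekudirelul.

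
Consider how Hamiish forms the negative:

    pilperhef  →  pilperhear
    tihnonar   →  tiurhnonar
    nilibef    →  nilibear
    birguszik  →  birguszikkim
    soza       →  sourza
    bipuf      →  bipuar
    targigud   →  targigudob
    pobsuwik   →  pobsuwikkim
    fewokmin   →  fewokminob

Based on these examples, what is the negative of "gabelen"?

gabelenob

bipuf and targigud both have last vowel 'u' yet inflect differently (bipuar, targigudob), so the last vowel is not what conditions the rule; the final letter is.
"gabelen" ends in -n. The one such stem in the data (fewokmin → fewokminob) adds -ob, so the same rule applies.
So gabelen → gabelenob.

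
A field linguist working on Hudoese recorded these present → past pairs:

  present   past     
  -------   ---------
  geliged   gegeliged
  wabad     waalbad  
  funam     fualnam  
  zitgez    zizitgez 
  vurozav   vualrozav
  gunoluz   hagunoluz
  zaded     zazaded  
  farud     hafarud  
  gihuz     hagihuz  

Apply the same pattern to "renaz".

realnaz

"renaz" has last vowel 'a'. The stems whose last vowel is 'a' (wabad → waalbad, vurozav → vualrozav, funam → fualnam) insert -al- after the first vowel.
The other patterns: stems whose last vowel is 'u' add the prefix ha-; stems whose last vowel is 'e' repeat the first consonant+vowel as a prefix.
So renaz → realnaz.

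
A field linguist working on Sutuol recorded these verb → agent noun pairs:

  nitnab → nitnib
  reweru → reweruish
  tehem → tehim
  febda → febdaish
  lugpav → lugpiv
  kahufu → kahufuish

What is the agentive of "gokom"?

"gokom" ends in a consonant. The stems ending in a consonant (lugpav → lugpiv, nitnab → nitnib, tehem → tehim) change the last vowel to 'i'.
The other pattern: stems ending in a vowel add -ish.
So gokom → gokim.

gokim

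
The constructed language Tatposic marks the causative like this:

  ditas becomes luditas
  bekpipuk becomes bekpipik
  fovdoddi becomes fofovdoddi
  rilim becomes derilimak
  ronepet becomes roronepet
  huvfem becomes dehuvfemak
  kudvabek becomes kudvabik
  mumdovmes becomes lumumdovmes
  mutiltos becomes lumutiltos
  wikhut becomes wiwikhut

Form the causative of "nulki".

huvfem and kudvabek both have last vowel 'e' yet inflect differently (dehuvfemak, kudvabik), so the last vowel is not what conditions the rule; the final letter is.
"nulki" ends in -i. The one such stem in the data (fovdoddi → fofovdoddi) repeats the first consonant+vowel as a prefix (as do wikhut, ronepet), so the same rule applies.
The other patterns: stems ending in -m add de- … -ak around the stem; stems ending in -k change the last vowel to 'i'; stems ending in -s add the prefix lu-.
So nulki → nunulki.

nunulki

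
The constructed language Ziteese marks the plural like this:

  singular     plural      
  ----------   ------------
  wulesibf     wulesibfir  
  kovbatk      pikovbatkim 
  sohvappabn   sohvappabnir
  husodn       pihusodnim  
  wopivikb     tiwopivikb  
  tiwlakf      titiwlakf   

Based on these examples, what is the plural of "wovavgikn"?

tiwovavgikn

"wovavgikn" has second-to-last letter 'k'. The stems whose second-to-last letter is 'k' (wopivikb → tiwopivikb, tiwlakf → titiwlakf) add the prefix ti-.
So wovavgikn → tiwovavgikn.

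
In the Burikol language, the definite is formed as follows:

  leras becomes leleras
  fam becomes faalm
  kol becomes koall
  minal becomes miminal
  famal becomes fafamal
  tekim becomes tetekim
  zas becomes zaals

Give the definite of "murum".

"murum" has 2 vowels. The stems with 2 vowels (minal → miminal, famal → fafamal, leras → leleras) repeat the first consonant+vowel as a prefix.
So murum → mumurum.

mumurum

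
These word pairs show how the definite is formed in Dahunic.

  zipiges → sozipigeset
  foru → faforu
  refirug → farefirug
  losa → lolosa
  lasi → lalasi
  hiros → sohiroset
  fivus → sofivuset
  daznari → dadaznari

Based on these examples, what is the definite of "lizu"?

"lizu" ends in -u. The one such stem in the data (foru → faforu) adds the prefix fa-, so the same rule applies.
So lizu → falizu.

falizu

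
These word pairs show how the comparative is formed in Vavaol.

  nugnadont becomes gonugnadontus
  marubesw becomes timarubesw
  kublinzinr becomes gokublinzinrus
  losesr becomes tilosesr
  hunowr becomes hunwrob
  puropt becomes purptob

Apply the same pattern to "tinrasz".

titinrasz

kublinzinr and losesr both end in -r yet inflect differently (gokublinzinrus, tilosesr), so the final letter is not what conditions the rule; the second-to-last letter is.
"tinrasz" has second-to-last letter 's'. The stems whose second-to-last letter is 's' (losesr → tilosesr, marubesw → timarubesw) add the prefix ti-.
The other patterns: stems whose second-to-last letter is 'n' add go- … -us around the stem; stems whose second-to-last letter is 'p' or 'w' delete the last vowel and add -ob.
So tinrasz → titinrasz.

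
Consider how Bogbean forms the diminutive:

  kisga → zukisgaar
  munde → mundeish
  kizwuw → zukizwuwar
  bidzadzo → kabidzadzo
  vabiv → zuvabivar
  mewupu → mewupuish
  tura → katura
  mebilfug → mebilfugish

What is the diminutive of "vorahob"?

tura and kisga both end in -a yet inflect differently (katura, zukisgaar), so the final letter is not what conditions the rule; the first letter is.
"vorahob" begins with v-. The one such stem in the data (vabiv → zuvabivar) adds zu- … -ar around the stem, so the same rule applies.
The other patterns: stems beginning with m- add -ish; stems beginning with b- or t- add the prefix ka-.
So vorahob → zuvorahobar.

zuvorahobar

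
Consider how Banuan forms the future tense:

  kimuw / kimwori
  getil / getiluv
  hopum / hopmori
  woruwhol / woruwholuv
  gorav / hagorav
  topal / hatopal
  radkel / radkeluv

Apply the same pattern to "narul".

topal and woruwhol both end in -l yet inflect differently (hatopal, woruwholuv), so the final letter is not what conditions the rule; the last vowel is.
"narul" has last vowel 'u'. The stems whose last vowel is 'u' (hopum → hopmori, kimuw → kimwori) delete the last vowel and add -ori.
So narul → narlori.

narlori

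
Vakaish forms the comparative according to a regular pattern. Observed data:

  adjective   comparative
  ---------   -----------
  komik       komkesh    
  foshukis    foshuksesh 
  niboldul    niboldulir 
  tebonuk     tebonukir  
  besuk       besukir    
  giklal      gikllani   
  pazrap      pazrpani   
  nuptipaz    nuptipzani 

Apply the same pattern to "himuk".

komik and tebonuk both end in -k yet inflect differently (komkesh, tebonukir), so the final letter is not what conditions the rule; the last vowel is.
"himuk" has last vowel 'u'. The stems whose last vowel is 'u' (niboldul → niboldulir, tebonuk → tebonukir, besuk → besukir) add -ir.
So himuk → himukir.

himukir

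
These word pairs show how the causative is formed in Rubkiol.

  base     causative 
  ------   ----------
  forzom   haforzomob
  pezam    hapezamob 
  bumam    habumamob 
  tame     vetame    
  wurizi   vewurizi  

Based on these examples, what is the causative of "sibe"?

vesibe

forzom and tame both have 2 vowels yet inflect differently (haforzomob, vetame), so the number of vowels is not what conditions the rule; the final letter is.
"sibe" ends in -e. The one such stem in the data (tame → vetame) adds the prefix ve-, so the same rule applies.
So sibe → vesibe.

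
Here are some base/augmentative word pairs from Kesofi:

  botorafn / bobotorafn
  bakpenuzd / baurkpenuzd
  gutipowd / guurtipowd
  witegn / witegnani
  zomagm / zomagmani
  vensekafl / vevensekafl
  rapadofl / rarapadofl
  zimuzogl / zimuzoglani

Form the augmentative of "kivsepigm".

zimuzogl and rapadofl both end in -l yet inflect differently (zimuzoglani, rarapadofl), so the final letter is not what conditions the rule; the second-to-last letter is.
"kivsepigm" has second-to-last letter 'g'. The stems whose second-to-last letter is 'g' (zimuzogl → zimuzoglani, zomagm → zomagmani, witegn → witegnani) add -ani.
The other patterns: stems whose second-to-last letter is 'f' repeat the first consonant+vowel as a prefix; stems whose second-to-last letter is 'w' or 'z' insert -ur- after the first vowel.
So kivsepigm → kivsepigmani.

kivsepigmani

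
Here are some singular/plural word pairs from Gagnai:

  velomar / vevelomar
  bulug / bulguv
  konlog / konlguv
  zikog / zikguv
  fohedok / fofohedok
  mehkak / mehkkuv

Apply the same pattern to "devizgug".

"devizgug" has 3 vowels. The stems with 3 vowels (fohedok → fofohedok, velomar → vevelomar) repeat the first consonant+vowel as a prefix.
The other pattern: stems with 2 vowels delete the last vowel and add -uv.
So devizgug → dedevizgug.

dedevizgug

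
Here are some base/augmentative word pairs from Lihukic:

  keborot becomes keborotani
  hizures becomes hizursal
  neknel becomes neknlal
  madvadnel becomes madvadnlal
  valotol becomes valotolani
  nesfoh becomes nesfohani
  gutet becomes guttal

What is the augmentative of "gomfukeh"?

gomfukhal

keborot and gutet both end in -t yet inflect differently (keborotani, guttal), so the final letter is not what conditions the rule; the last vowel is.
"gomfukeh" has last vowel 'e'. The stems whose last vowel is 'e' (hizures → hizursal, gutet → guttal, madvadnel → madvadnlal) delete the last vowel and add -al.
So gomfukeh → gomfukhal.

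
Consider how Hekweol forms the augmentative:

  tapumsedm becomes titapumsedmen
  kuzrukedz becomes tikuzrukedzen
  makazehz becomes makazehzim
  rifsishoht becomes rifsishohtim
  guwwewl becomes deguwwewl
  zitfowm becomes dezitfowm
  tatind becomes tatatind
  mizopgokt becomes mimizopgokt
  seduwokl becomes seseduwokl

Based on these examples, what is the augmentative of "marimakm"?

mamarimakm

"marimakm" has second-to-last letter 'k'. The stems whose second-to-last letter is 'k' (mizopgokt → mimizopgokt, seduwokl → seseduwokl) repeat the first consonant+vowel as a prefix.
The other patterns: stems whose second-to-last letter is 'd' add ti- … -en around the stem; stems whose second-to-last letter is 'h' add -im; stems whose second-to-last letter is 'w' add the prefix de-.
So marimakm → mamarimakm.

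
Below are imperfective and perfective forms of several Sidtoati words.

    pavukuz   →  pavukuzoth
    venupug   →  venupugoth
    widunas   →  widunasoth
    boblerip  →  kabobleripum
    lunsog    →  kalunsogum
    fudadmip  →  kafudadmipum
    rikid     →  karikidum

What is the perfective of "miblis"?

venupug and lunsog both end in -g yet inflect differently (venupugoth, kalunsogum), so the final letter is not what conditions the rule; the last vowel is.
"miblis" has last vowel 'i'. The stems whose last vowel is 'i' (boblerip → kabobleripum, fudadmip → kafudadmipum, rikid → karikidum) add ka- … -um around the stem.
The other pattern: stems whose last vowel is 'a' or 'u' add -oth.
So miblis → kamiblisum.

kamiblisum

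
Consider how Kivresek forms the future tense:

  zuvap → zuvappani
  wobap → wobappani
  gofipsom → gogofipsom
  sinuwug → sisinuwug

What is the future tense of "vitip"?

"vitip" ends in -p. The stems ending in -p (zuvap → zuvappani, wobap → wobappani) double the final consonant and add -ani.
So vitip → vitippani.

vitippani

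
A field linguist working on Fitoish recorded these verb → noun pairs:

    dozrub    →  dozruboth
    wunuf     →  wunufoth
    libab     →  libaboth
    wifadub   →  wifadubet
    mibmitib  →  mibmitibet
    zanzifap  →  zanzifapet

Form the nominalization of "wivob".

wivoboth

"wivob" has 2 vowels. The stems with 2 vowels (dozrub → dozruboth, wunuf → wunufoth, libab → libaboth) add -oth.
The other pattern: stems with 3 vowels add -et.
So wivob → wivoboth.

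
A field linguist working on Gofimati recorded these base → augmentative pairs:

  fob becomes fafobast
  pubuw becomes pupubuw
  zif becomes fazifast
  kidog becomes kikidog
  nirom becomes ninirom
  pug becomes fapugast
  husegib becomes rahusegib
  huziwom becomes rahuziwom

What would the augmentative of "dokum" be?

dodokum

"dokum" has 2 vowels. The stems with 2 vowels (pubuw → pupubuw, nirom → ninirom, kidog → kikidog) repeat the first consonant+vowel as a prefix.
So dokum → dodokum.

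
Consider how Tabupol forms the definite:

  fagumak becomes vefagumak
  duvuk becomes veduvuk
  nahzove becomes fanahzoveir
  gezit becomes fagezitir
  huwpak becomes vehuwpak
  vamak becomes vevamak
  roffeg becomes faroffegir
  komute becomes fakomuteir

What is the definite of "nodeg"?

"nodeg" ends in -g. The one such stem in the data (roffeg → faroffegir) adds fa- … -ir around the stem, so the same rule applies.
So nodeg → fanodegir.

fanodegir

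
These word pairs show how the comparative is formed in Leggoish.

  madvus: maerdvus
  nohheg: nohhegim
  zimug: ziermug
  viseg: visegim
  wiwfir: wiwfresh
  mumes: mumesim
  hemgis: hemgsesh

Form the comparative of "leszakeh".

leszakehim

viseg and zimug both end in -g yet inflect differently (visegim, ziermug), so the final letter is not what conditions the rule; the last vowel is.
"leszakeh" has last vowel 'e'. The stems whose last vowel is 'e' (viseg → visegim, nohheg → nohhegim, mumes → mumesim) add -im.
So leszakeh → leszakehim.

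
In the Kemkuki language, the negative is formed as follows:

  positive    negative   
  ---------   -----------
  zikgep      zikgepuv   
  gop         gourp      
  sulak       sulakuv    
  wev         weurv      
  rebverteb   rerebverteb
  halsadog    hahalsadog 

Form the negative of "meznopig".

memeznopig

gop and zikgep both end in -p yet inflect differently (gourp, zikgepuv), so the final letter is not what conditions the rule; the number of vowels is.
"meznopig" has 3 vowels. The stems with 3 vowels (rebverteb → rerebverteb, halsadog → hahalsadog) repeat the first consonant+vowel as a prefix.
The other patterns: stems with 1 vowel insert -ur- after the first vowel; stems with 2 vowels add -uv.
So meznopig → memeznopig.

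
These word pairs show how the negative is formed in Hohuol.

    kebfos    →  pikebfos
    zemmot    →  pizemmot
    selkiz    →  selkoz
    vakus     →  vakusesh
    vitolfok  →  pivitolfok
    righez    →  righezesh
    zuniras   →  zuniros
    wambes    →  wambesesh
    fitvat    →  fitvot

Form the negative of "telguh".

wambes and kebfos both end in -s yet inflect differently (wambesesh, pikebfos), so the final letter is not what conditions the rule; the last vowel is.
"telguh" has last vowel 'u'. The one such stem in the data (vakus → vakusesh) adds -esh, so the same rule applies.
The other patterns: stems whose last vowel is 'o' add the prefix pi-; stems whose last vowel is 'a' or 'i' change the last vowel to 'o'.
So telguh → telguhesh.

telguhesh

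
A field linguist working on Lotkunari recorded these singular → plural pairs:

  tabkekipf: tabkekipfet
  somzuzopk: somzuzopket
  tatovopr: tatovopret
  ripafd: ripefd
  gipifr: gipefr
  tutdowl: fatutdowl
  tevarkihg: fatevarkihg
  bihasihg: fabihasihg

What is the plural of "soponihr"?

fasoponihr

tatovopr and gipifr both end in -r yet inflect differently (tatovopret, gipefr), so the final letter is not what conditions the rule; the second-to-last letter is.
"soponihr" has second-to-last letter 'h'. The stems whose second-to-last letter is 'h' (tevarkihg → fatevarkihg, bihasihg → fabihasihg) add the prefix fa-.
The other patterns: stems whose second-to-last letter is 'p' add -et; stems whose second-to-last letter is 'f' change the last vowel to 'e'.
So soponihr → fasoponihr.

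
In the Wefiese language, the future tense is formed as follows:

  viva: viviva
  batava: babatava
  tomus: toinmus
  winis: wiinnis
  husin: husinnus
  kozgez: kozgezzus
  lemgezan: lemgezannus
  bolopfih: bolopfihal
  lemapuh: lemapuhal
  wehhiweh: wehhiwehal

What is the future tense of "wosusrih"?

winis and husin both have last vowel 'i' yet inflect differently (wiinnis, husinnus), so the last vowel is not what conditions the rule; the final letter is.
"wosusrih" ends in -h. The stems ending in -h (bolopfih → bolopfihal, lemapuh → lemapuhal, wehhiweh → wehhiwehal) add -al.
So wosusrih → wosusrihal.

wosusrihal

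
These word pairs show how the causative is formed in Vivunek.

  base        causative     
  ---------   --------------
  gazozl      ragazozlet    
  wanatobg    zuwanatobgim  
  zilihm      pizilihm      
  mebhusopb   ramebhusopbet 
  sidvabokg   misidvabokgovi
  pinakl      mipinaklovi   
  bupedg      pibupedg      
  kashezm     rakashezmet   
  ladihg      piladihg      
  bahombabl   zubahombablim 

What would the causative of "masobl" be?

zumasoblim

kashezm and zilihm both end in -m yet inflect differently (rakashezmet, pizilihm), so the final letter is not what conditions the rule; the second-to-last letter is.
"masobl" has second-to-last letter 'b'. The stems whose second-to-last letter is 'b' (bahombabl → zubahombablim, wanatobg → zuwanatobgim) add zu- … -im around the stem.
So masobl → zumasoblim.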